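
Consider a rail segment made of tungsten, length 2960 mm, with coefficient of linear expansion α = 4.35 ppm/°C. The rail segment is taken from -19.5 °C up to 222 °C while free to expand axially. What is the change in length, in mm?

ΔT = 222 − (-19.5) = 241.5 K.
ΔL = α·L₀·ΔT = 4.35×10⁻⁶ × 2960 mm × 241.5 K = 3.11 mm.

3.11 mm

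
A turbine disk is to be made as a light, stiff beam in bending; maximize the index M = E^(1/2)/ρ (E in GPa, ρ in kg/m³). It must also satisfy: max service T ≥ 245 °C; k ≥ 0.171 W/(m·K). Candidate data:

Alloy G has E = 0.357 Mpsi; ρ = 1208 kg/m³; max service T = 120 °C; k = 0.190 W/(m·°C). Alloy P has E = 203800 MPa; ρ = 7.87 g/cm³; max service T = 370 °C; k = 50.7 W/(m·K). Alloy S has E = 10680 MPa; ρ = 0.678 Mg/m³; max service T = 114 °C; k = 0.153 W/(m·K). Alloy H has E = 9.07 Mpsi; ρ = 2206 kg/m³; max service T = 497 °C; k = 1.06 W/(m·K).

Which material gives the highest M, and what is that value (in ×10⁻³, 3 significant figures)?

Screen on constraints: max service T ≥ 245 °C; k ≥ 0.171 W/(m·K). Survivors: alloy P, alloy H.
Normalizing units and computing the index:
  alloy P: E = 203.8 GPa, ρ = 7870 kg/m³
  alloy H: E = 62.54 GPa, ρ = 2206 kg/m³
  alloy H: M = 3.58×10⁻³
  alloy P: M = 1.81×10⁻³
Highest index: alloy H.

alloy H, M = 3.58×10⁻³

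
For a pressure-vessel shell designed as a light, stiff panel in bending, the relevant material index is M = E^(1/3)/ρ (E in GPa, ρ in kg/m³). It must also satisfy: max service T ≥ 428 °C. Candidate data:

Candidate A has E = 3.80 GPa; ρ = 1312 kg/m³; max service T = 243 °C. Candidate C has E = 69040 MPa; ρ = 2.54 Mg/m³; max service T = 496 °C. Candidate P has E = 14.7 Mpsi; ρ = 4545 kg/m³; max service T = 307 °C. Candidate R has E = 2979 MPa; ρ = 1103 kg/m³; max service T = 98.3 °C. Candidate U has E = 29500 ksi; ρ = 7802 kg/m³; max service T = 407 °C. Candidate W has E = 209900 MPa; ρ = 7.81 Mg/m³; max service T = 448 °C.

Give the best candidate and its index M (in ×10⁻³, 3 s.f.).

candidate C, M = 1.62×10⁻³

Screen on constraints: max service T ≥ 428 °C. Survivors: candidate C, candidate W.
Convert each candidate to consistent units, then evaluate M:
  candidate C: E = 69.04 GPa, ρ = 2540 kg/m³
  candidate W: E = 209.9 GPa, ρ = 7810 kg/m³
  candidate C: M = 1.62×10⁻³
  candidate W: M = 0.761×10⁻³
Candidate C ranks first.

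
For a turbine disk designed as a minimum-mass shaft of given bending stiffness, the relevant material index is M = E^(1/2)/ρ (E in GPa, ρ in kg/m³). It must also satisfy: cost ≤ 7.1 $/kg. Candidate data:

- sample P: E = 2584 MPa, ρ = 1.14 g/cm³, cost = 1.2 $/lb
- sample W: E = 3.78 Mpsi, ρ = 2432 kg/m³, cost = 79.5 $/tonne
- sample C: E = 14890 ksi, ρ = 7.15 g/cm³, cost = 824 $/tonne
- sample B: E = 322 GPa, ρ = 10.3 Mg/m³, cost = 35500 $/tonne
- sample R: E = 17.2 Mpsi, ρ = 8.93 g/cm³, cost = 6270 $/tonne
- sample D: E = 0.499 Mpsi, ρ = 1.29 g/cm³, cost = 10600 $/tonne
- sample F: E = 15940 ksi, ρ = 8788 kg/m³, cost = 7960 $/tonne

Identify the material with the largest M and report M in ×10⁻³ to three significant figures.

sample W, M = 2.10×10⁻³

Screen on constraints: cost ≤ 7.1 $/kg. Survivors: sample P, sample W, sample C, sample R.
Putting every candidate on a common basis:
  sample P: E = 2.584 GPa, ρ = 1140 kg/m³
  sample W: E = 26.06 GPa, ρ = 2432 kg/m³
  sample C: E = 102.7 GPa, ρ = 7150 kg/m³
  sample R: E = 118.6 GPa, ρ = 8930 kg/m³
  sample W: M = 2.10×10⁻³
  sample C: M = 1.42×10⁻³
  sample P: M = 1.41×10⁻³
  sample R: M = 1.22×10⁻³
Sample W ranks first.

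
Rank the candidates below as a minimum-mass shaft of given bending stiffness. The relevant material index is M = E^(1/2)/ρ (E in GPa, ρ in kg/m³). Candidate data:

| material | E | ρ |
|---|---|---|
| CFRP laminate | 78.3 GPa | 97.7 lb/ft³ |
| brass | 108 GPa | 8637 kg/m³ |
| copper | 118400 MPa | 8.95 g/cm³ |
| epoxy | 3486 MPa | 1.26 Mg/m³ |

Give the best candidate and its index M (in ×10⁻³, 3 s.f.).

CFRP laminate, M = 5.65×10⁻³

Normalizing units and computing the index:
  CFRP laminate: E = 78.30 GPa, ρ = 1565 kg/m³
  brass: E = 108.0 GPa, ρ = 8637 kg/m³
  copper: E = 118.4 GPa, ρ = 8950 kg/m³
  epoxy: E = 3.486 GPa, ρ = 1260 kg/m³
  CFRP laminate: M = 5.65×10⁻³
  epoxy: M = 1.48×10⁻³
  copper: M = 1.22×10⁻³
  brass: M = 1.20×10⁻³
CFRP laminate has the largest M.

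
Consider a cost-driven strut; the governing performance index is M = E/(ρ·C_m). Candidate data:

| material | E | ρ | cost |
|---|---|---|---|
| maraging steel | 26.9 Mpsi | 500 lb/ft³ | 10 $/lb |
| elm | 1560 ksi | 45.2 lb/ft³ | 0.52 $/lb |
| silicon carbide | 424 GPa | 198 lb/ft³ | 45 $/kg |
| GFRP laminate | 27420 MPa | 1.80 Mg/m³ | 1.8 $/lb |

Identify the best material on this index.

elm

Normalizing units and computing the index:
  maraging steel: E = 185.5 GPa, ρ = 8009 kg/m³, cost = 22.05 $/kg
  elm: E = 10.76 GPa, ρ = 724.0 kg/m³, cost = 1.146 $/kg
  silicon carbide: E = 424.0 GPa, ρ = 3172 kg/m³, cost = 45.00 $/kg
  GFRP laminate: E = 27.42 GPa, ρ = 1800 kg/m³, cost = 3.968 $/kg
  elm: M = 13.0 MN·m per $
  GFRP laminate: M = 3.84 MN·m per $
  silicon carbide: M = 2.97 MN·m per $
  maraging steel: M = 1.05 MN·m per $
Elm ranks first.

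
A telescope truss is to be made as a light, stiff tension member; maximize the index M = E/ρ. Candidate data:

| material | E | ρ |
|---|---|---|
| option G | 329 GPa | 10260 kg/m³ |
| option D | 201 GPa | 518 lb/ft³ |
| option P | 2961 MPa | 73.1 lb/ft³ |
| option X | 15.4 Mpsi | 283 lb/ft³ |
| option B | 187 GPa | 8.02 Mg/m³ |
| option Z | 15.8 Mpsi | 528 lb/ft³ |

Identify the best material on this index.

option G

After converting to SI:
  option G: E = 329.0 GPa, ρ = 10260 kg/m³
  option D: E = 201.0 GPa, ρ = 8298 kg/m³
  option P: E = 2.961 GPa, ρ = 1171 kg/m³
  option X: E = 106.2 GPa, ρ = 4533 kg/m³
  option B: E = 187.0 GPa, ρ = 8020 kg/m³
  option Z: E = 108.9 GPa, ρ = 8458 kg/m³
  option G: M = 32.1 MN·m/kg
  option D: M = 24.2 MN·m/kg
  option X: M = 23.4 MN·m/kg
  option B: M = 23.3 MN·m/kg
  option Z: M = 12.9 MN·m/kg
  option P: M = 2.53 MN·m/kg
Option G ranks first.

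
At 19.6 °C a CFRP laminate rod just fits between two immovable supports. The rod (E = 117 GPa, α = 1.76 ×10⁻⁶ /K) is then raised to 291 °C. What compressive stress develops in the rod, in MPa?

ΔT = 271.4 K. Constrained thermal stress σ = E·α·ΔT = 117.0×10³ MPa × 1.76×10⁻⁶ × 271.4 = 55.9 MPa (compressive).

55.9 MPa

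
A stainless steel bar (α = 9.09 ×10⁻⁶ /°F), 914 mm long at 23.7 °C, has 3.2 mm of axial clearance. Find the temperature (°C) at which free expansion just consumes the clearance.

238 °C

α = 9.09×10⁻⁶/°F × 9/5 = 16.4×10⁻⁶/K.
α·L₀·ΔT = 3.2 mm ⇒ ΔT = 3.2 / (16.4×10⁻⁶ × 914.0) = 214.0 K.
T = 23.7 + 214.0 = 237.7 °C.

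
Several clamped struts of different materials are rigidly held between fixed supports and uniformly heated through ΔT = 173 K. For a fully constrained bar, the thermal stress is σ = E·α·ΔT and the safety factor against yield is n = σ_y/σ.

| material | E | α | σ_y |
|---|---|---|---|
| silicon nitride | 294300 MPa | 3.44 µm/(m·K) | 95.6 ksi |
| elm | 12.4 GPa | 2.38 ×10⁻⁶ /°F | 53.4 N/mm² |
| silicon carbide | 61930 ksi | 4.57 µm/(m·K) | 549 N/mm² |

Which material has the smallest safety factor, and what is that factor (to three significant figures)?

Per material, after unit conversion:
  silicon nitride: E = 294.3, α = 3.44, σ_y = 659.1 → σ = 175 MPa, n = 3.76
  elm: E = 12.40, α = 4.28, σ_y = 53.40 → σ = 9.19 MPa, n = 5.81
  silicon carbide: E = 427.0, α = 4.57, σ_y = 549.0 → σ = 338 MPa, n = 1.63
Silicon carbide has the lowest safety factor, n = 1.63.

silicon carbide, n = 1.63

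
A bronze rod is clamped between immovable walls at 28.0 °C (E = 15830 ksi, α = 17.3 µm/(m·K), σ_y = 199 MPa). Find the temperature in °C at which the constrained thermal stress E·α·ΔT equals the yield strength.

133 °C

E = 15830 ksi = 109.1 GPa.
E·α·ΔT = 199.0 MPa ⇒ ΔT = 199.0 / (109.1×10³ × 17.3×10⁻⁶) = 105.4 K.
T = 28.0 + 105.4 = 133.4 °C.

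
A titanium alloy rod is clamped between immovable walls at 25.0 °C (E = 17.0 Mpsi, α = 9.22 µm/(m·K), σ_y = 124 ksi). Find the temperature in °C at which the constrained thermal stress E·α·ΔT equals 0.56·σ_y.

468 °C

E = 17.0 Mpsi = 117.2 GPa.
σ_y = 124 ksi = 855.0 MPa.
E·α·ΔT = 478.8 MPa ⇒ ΔT = 478.8 / (117.2×10³ × 9.22×10⁻⁶) = 443.0 K.
T = 25.0 + 443.0 = 468.0 °C.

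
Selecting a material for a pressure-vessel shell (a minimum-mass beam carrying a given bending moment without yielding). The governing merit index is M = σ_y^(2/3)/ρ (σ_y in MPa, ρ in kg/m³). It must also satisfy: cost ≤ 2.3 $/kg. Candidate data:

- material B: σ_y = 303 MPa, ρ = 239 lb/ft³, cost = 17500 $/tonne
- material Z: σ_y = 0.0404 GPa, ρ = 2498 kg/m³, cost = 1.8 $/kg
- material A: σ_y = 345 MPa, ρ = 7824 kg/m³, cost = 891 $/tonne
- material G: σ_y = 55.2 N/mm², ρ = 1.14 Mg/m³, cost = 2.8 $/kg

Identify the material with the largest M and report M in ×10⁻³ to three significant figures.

material A, M = 6.29×10⁻³

Screen on constraints: cost ≤ 2.3 $/kg. Survivors: material Z, material A.
Putting every candidate on a common basis:
  material Z: σ_y = 40.40 MPa, ρ = 2498 kg/m³
  material A: σ_y = 345.0 MPa, ρ = 7824 kg/m³
  material A: M = 6.29×10⁻³
  material Z: M = 4.71×10⁻³
The maximum is for material A.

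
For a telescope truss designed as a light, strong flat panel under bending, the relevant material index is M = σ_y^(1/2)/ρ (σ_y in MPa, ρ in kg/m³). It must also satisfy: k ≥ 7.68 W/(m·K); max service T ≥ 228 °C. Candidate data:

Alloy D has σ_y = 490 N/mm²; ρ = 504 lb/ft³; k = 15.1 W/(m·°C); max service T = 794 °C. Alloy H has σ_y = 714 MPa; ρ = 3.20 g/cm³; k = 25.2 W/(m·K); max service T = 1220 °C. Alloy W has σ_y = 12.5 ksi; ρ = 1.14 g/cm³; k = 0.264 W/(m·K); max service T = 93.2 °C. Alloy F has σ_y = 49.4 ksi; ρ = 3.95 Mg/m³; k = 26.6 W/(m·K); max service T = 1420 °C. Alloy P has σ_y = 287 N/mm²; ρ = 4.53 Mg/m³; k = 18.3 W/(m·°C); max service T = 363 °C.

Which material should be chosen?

Screen on constraints: k ≥ 7.68 W/(m·K); max service T ≥ 228 °C. Survivors: alloy D, alloy H, alloy F, alloy P.
Normalizing units and computing the index:
  alloy D: σ_y = 490.0 MPa, ρ = 8073 kg/m³
  alloy H: σ_y = 714.0 MPa, ρ = 3200 kg/m³
  alloy F: σ_y = 340.6 MPa, ρ = 3950 kg/m³
  alloy P: σ_y = 287.0 MPa, ρ = 4530 kg/m³
  alloy H: M = 8.35×10⁻³
  alloy F: M = 4.67×10⁻³
  alloy P: M = 3.74×10⁻³
  alloy D: M = 2.74×10⁻³
Alloy H ranks first.

alloy H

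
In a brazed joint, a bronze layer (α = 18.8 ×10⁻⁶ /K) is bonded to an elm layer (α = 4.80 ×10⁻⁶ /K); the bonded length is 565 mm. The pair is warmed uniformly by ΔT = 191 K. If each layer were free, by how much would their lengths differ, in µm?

1510 µm

Δα = |18.8 − 4.80|×10⁻⁶/K = 14.0×10⁻⁶/K.
ΔL_mismatch = Δα·L·ΔT = 14.0×10⁻⁶ × 565.0 mm × 191.0 K = 1510 µm.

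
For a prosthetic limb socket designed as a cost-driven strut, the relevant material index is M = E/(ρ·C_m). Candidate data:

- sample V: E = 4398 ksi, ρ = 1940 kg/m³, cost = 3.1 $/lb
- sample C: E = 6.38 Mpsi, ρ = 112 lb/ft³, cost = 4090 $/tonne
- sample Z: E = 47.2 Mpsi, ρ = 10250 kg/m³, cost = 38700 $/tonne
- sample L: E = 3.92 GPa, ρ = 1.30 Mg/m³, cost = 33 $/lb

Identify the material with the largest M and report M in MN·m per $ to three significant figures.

sample C, M = 5.99 MN·m per $

After converting to SI:
  sample V: E = 30.32 GPa, ρ = 1940 kg/m³, cost = 6.834 $/kg
  sample C: E = 43.99 GPa, ρ = 1794 kg/m³, cost = 4.090 $/kg
  sample Z: E = 325.4 GPa, ρ = 10250 kg/m³, cost = 38.70 $/kg
  sample L: E = 3.920 GPa, ρ = 1300 kg/m³, cost = 72.75 $/kg
  sample C: M = 5.99 MN·m per $
  sample V: M = 2.29 MN·m per $
  sample Z: M = 0.820 MN·m per $
  sample L: M = 0.0414 MN·m per $
Highest index: sample C.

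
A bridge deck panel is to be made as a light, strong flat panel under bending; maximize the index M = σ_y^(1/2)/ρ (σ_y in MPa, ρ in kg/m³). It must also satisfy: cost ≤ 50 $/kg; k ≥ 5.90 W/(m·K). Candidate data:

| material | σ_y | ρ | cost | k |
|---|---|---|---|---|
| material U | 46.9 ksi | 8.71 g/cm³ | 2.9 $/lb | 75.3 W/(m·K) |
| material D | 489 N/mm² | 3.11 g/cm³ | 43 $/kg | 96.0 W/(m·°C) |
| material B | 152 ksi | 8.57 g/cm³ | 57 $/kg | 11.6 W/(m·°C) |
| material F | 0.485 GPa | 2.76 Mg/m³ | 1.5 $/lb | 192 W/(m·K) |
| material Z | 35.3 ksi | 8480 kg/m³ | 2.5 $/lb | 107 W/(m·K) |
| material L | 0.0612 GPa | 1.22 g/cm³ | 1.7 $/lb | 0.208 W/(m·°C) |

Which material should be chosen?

material F

Screen on constraints: cost ≤ 50 $/kg; k ≥ 5.90 W/(m·K). Survivors: material U, material D, material F, material Z.
In SI units:
  material U: σ_y = 323.4 MPa, ρ = 8710 kg/m³
  material D: σ_y = 489.0 MPa, ρ = 3110 kg/m³
  material F: σ_y = 485.0 MPa, ρ = 2760 kg/m³
  material Z: σ_y = 243.4 MPa, ρ = 8480 kg/m³
  material F: M = 7.98×10⁻³
  material D: M = 7.11×10⁻³
  material U: M = 2.06×10⁻³
  material Z: M = 1.84×10⁻³
The maximum is for material F.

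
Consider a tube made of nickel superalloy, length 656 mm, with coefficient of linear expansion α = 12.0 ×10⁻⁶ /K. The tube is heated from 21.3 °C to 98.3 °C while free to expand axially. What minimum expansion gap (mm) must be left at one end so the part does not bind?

0.606 mm

ΔT = 98.3 − 21.3 = 77.00 K.
ΔL = α·L₀·ΔT = 12.0×10⁻⁶ × 656 mm × 77.00 K = 0.606 mm.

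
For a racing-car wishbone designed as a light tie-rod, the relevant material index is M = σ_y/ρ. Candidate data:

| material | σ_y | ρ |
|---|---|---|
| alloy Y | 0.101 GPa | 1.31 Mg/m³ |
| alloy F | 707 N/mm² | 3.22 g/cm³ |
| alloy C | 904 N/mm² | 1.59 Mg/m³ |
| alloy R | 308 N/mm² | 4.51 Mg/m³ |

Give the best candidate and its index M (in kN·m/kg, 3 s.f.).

Convert each candidate to consistent units, then evaluate M:
  alloy Y: σ_y = 101.0 MPa, ρ = 1310 kg/m³
  alloy F: σ_y = 707.0 MPa, ρ = 3220 kg/m³
  alloy C: σ_y = 904.0 MPa, ρ = 1590 kg/m³
  alloy R: σ_y = 308.0 MPa, ρ = 4510 kg/m³
  alloy C: M = 569 kN·m/kg
  alloy F: M = 220 kN·m/kg
  alloy Y: M = 77.1 kN·m/kg
  alloy R: M = 68.3 kN·m/kg
The maximum is for alloy C.

alloy C, M = 569 kN·m/kg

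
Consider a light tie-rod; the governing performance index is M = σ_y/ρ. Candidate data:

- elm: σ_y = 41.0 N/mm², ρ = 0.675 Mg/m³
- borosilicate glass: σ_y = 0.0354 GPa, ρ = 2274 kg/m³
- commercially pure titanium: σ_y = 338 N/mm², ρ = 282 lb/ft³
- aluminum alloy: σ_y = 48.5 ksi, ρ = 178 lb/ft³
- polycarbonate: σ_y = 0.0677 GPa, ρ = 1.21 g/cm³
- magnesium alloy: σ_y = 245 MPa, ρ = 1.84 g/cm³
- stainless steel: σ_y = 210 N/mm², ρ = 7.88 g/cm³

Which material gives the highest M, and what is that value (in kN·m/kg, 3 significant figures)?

magnesium alloy, M = 133 kN·m/kg

In SI units:
  elm: σ_y = 41.00 MPa, ρ = 675.0 kg/m³
  borosilicate glass: σ_y = 35.40 MPa, ρ = 2274 kg/m³
  commercially pure titanium: σ_y = 338.0 MPa, ρ = 4517 kg/m³
  aluminum alloy: σ_y = 334.4 MPa, ρ = 2851 kg/m³
  polycarbonate: σ_y = 67.70 MPa, ρ = 1210 kg/m³
  magnesium alloy: σ_y = 245.0 MPa, ρ = 1840 kg/m³
  stainless steel: σ_y = 210.0 MPa, ρ = 7880 kg/m³
  magnesium alloy: M = 133 kN·m/kg
  aluminum alloy: M = 117 kN·m/kg
  commercially pure titanium: M = 74.8 kN·m/kg
  elm: M = 60.7 kN·m/kg
  polycarbonate: M = 56.0 kN·m/kg
  stainless steel: M = 26.6 kN·m/kg
  borosilicate glass: M = 15.6 kN·m/kg
Highest index: magnesium alloy.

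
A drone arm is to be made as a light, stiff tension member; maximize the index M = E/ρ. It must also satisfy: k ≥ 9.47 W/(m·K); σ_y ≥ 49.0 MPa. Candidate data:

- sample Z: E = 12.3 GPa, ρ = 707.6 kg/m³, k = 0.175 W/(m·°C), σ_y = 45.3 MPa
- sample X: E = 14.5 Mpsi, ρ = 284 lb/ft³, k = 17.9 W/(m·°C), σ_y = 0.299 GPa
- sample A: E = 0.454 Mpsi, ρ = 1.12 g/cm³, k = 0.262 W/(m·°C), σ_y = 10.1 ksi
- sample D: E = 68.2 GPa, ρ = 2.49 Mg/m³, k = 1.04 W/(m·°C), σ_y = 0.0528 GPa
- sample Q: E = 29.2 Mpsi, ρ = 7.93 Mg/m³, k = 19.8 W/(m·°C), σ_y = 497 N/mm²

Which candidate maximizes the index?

sample Q

Screen on constraints: k ≥ 9.47 W/(m·K); σ_y ≥ 49.0 MPa. Survivors: sample X, sample Q.
Putting every candidate on a common basis:
  sample X: E = 99.97 GPa, ρ = 4549 kg/m³
  sample Q: E = 201.3 GPa, ρ = 7930 kg/m³
  sample Q: M = 25.4 MN·m/kg
  sample X: M = 22.0 MN·m/kg
Highest index: sample Q.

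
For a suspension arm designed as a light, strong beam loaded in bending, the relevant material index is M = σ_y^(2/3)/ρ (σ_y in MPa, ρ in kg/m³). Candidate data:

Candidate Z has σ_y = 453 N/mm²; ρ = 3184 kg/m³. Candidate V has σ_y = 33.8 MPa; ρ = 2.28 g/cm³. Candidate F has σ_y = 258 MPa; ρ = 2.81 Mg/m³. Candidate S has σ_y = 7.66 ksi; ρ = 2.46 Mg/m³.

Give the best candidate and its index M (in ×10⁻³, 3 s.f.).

Normalizing units and computing the index:
  candidate Z: σ_y = 453.0 MPa, ρ = 3184 kg/m³
  candidate V: σ_y = 33.80 MPa, ρ = 2280 kg/m³
  candidate F: σ_y = 258.0 MPa, ρ = 2810 kg/m³
  candidate S: σ_y = 52.81 MPa, ρ = 2460 kg/m³
  candidate Z: M = 18.5×10⁻³
  candidate F: M = 14.4×10⁻³
  candidate S: M = 5.72×10⁻³
  candidate V: M = 4.59×10⁻³
Candidate Z has the largest M.

candidate Z, M = 18.5×10⁻³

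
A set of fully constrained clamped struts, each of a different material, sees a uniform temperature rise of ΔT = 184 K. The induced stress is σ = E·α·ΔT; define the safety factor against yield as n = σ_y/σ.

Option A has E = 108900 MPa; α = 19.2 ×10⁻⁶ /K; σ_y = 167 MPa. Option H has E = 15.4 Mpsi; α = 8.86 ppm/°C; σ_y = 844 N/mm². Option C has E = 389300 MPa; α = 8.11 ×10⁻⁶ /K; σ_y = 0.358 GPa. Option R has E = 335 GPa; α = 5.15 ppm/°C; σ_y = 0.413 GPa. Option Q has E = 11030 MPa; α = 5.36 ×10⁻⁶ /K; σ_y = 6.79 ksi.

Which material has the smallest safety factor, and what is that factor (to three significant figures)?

option A, n = 0.434

Per material, after unit conversion:
  option A: E = 108.9, α = 19.2, σ_y = 167.0 → σ = 385 MPa, n = 0.434
  option H: E = 106.2, α = 8.86, σ_y = 844.0 → σ = 173 MPa, n = 4.88
  option C: E = 389.3, α = 8.11, σ_y = 358.0 → σ = 581 MPa, n = 0.616
  option R: E = 335.0, α = 5.15, σ_y = 413.0 → σ = 317 MPa, n = 1.30
  option Q: E = 11.03, α = 5.36, σ_y = 46.82 → σ = 10.9 MPa, n = 4.30
The minimum is option A at n = 0.434.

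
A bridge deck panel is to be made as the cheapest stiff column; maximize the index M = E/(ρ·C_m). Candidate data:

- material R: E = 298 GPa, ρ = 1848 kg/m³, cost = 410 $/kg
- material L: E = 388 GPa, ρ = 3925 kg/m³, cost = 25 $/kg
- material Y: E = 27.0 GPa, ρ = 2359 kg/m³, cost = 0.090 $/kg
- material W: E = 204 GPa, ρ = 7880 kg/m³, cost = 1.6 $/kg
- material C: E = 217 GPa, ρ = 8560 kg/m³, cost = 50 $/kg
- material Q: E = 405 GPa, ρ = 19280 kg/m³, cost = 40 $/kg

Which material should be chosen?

material Y

Computing M directly (units already consistent):
  material Y: M = 127 MN·m per $
  material W: M = 16.2 MN·m per $
  material L: M = 3.95 MN·m per $
  material Q: M = 0.525 MN·m per $
  material C: M = 0.507 MN·m per $
  material R: M = 0.393 MN·m per $
The maximum is for material Y.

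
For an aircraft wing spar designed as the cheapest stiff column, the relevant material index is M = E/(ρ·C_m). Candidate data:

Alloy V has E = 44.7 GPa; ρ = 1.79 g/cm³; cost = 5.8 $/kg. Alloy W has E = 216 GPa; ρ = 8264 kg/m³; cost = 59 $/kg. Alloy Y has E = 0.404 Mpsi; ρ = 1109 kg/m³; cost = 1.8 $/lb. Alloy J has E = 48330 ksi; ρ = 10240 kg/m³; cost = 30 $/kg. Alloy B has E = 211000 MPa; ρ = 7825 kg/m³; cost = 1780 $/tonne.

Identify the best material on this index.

In SI units:
  alloy V: E = 44.70 GPa, ρ = 1790 kg/m³, cost = 5.800 $/kg
  alloy W: E = 216.0 GPa, ρ = 8264 kg/m³, cost = 59.00 $/kg
  alloy Y: E = 2.785 GPa, ρ = 1109 kg/m³, cost = 3.968 $/kg
  alloy J: E = 333.2 GPa, ρ = 10240 kg/m³, cost = 30.00 $/kg
  alloy B: E = 211.0 GPa, ρ = 7825 kg/m³, cost = 1.780 $/kg
  alloy B: M = 15.1 MN·m per $
  alloy V: M = 4.31 MN·m per $
  alloy J: M = 1.08 MN·m per $
  alloy Y: M = 0.633 MN·m per $
  alloy W: M = 0.443 MN·m per $
The maximum is for alloy B.

alloy B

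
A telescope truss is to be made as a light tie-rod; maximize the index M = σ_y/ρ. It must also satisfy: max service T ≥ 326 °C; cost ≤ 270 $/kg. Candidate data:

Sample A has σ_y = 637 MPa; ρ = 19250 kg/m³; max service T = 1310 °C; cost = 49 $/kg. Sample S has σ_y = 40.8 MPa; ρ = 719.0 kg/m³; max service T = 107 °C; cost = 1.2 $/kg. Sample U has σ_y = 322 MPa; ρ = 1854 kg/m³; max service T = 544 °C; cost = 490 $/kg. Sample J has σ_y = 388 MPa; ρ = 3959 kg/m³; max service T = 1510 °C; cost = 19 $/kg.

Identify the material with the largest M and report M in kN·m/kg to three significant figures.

sample J, M = 98.0 kN·m/kg

Screen on constraints: max service T ≥ 326 °C; cost ≤ 270 $/kg. Survivors: sample A, sample J.
Computing M directly (units already consistent):
  sample J: M = 98.0 kN·m/kg
  sample A: M = 33.1 kN·m/kg
Highest index: sample J.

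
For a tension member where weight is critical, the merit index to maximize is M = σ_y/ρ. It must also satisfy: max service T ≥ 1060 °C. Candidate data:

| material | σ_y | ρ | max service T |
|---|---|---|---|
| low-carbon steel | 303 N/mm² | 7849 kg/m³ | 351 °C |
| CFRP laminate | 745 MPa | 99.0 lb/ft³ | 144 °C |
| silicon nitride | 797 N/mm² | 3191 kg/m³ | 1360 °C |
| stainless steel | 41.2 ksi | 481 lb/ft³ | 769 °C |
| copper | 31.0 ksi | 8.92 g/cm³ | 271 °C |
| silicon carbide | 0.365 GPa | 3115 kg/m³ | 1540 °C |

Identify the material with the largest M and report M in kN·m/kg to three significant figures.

Screen on constraints: max service T ≥ 1060 °C. Survivors: silicon nitride, silicon carbide.
Normalizing units and computing the index:
  silicon nitride: σ_y = 797.0 MPa, ρ = 3191 kg/m³
  silicon carbide: σ_y = 365.0 MPa, ρ = 3115 kg/m³
  silicon nitride: M = 250 kN·m/kg
  silicon carbide: M = 117 kN·m/kg
The maximum is for silicon nitride.

silicon nitride, M = 250 kN·m/kg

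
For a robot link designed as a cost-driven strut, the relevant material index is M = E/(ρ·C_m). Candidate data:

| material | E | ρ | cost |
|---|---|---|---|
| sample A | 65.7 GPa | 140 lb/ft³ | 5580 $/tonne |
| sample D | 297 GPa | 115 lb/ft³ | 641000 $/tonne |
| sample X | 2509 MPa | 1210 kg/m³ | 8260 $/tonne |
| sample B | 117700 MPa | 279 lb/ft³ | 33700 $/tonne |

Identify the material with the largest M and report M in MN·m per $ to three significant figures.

Normalizing units and computing the index:
  sample A: E = 65.70 GPa, ρ = 2243 kg/m³, cost = 5.580 $/kg
  sample D: E = 297.0 GPa, ρ = 1842 kg/m³, cost = 641.0 $/kg
  sample X: E = 2.509 GPa, ρ = 1210 kg/m³, cost = 8.260 $/kg
  sample B: E = 117.7 GPa, ρ = 4469 kg/m³, cost = 33.70 $/kg
  sample A: M = 5.25 MN·m per $
  sample B: M = 0.781 MN·m per $
  sample D: M = 0.252 MN·m per $
  sample X: M = 0.251 MN·m per $
Sample A ranks first.

sample A, M = 5.25 MN·m per $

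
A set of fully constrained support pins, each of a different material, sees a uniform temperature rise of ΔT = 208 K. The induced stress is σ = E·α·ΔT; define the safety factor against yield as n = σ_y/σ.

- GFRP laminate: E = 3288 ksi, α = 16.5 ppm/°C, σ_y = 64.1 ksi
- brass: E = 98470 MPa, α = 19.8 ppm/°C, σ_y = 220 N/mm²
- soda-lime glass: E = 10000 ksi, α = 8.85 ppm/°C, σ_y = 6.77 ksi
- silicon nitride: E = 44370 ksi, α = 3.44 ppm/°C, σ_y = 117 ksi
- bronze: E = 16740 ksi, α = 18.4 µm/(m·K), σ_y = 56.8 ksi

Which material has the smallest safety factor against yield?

With everything in SI (GPa, ×10⁻⁶/K, MPa):
  GFRP laminate: E = 22.67, α = 16.5, σ_y = 442.0 → σ = 77.8 MPa, n = 5.68
  brass: E = 98.47, α = 19.8, σ_y = 220.0 → σ = 406 MPa, n = 0.542
  soda-lime glass: E = 68.95, α = 8.85, σ_y = 46.68 → σ = 127 MPa, n = 0.368
  silicon nitride: E = 305.9, α = 3.44, σ_y = 806.7 → σ = 219 MPa, n = 3.69
  bronze: E = 115.4, α = 18.4, σ_y = 391.6 → σ = 442 MPa, n = 0.887
The minimum is soda-lime glass at n = 0.368.

soda-lime glass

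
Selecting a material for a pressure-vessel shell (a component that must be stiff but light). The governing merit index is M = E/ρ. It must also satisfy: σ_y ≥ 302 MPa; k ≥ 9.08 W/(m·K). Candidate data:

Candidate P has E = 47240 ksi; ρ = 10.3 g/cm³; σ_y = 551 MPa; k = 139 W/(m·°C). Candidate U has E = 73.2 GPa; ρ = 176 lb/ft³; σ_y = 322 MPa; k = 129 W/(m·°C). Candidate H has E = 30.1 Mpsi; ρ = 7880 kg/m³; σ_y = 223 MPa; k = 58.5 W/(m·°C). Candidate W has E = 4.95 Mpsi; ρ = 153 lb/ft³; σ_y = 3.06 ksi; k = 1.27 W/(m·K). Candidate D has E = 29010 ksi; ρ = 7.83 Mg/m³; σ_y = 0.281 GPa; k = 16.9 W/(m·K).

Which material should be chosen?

Screen on constraints: σ_y ≥ 302 MPa; k ≥ 9.08 W/(m·K). Survivors: candidate P, candidate U.
After converting to SI:
  candidate P: E = 325.7 GPa, ρ = 10300 kg/m³
  candidate U: E = 73.20 GPa, ρ = 2819 kg/m³
  candidate P: M = 31.6 MN·m/kg
  candidate U: M = 26.0 MN·m/kg
Highest index: candidate P.

candidate P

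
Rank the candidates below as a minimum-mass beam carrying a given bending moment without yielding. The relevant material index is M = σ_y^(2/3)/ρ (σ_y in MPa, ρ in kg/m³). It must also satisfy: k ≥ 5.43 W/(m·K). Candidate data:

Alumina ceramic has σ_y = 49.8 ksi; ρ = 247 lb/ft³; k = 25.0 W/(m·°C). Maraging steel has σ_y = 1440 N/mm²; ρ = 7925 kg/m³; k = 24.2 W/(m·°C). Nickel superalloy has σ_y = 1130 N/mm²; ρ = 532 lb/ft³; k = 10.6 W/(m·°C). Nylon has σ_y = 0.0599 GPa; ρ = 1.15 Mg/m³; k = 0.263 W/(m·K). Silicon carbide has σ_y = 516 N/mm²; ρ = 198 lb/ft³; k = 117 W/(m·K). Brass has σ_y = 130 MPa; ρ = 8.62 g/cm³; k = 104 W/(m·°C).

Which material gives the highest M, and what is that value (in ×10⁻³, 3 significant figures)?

silicon carbide, M = 20.3×10⁻³

Screen on constraints: k ≥ 5.43 W/(m·K). Survivors: alumina ceramic, maraging steel, nickel superalloy, silicon carbide, brass.
Putting every candidate on a common basis:
  alumina ceramic: σ_y = 343.4 MPa, ρ = 3957 kg/m³
  maraging steel: σ_y = 1440 MPa, ρ = 7925 kg/m³
  nickel superalloy: σ_y = 1130 MPa, ρ = 8522 kg/m³
  silicon carbide: σ_y = 516.0 MPa, ρ = 3172 kg/m³
  brass: σ_y = 130.0 MPa, ρ = 8620 kg/m³
  silicon carbide: M = 20.3×10⁻³
  maraging steel: M = 16.1×10⁻³
  nickel superalloy: M = 12.7×10⁻³
  alumina ceramic: M = 12.4×10⁻³
  brass: M = 2.98×10⁻³
The maximum is for silicon carbide.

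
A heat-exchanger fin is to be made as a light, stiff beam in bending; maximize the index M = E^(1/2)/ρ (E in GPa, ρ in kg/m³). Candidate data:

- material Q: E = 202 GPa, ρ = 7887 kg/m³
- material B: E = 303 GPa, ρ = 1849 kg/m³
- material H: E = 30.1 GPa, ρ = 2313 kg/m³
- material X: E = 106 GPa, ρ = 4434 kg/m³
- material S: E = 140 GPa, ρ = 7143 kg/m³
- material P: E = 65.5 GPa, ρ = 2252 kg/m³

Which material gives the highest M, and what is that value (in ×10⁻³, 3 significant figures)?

Computing M directly (units already consistent):
  material B: M = 9.41×10⁻³
  material P: M = 3.59×10⁻³
  material H: M = 2.37×10⁻³
  material X: M = 2.32×10⁻³
  material Q: M = 1.80×10⁻³
  material S: M = 1.66×10⁻³
Material B has the largest M.

material B, M = 9.41×10⁻³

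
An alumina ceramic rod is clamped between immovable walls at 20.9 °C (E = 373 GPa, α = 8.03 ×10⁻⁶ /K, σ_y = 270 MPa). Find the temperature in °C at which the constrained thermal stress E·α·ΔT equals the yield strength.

E·α·ΔT = 270.0 MPa ⇒ ΔT = 270.0 / (373.0×10³ × 8.03×10⁻⁶) = 90.14 K.
T = 20.9 + 90.14 = 111.0 °C.

111 °C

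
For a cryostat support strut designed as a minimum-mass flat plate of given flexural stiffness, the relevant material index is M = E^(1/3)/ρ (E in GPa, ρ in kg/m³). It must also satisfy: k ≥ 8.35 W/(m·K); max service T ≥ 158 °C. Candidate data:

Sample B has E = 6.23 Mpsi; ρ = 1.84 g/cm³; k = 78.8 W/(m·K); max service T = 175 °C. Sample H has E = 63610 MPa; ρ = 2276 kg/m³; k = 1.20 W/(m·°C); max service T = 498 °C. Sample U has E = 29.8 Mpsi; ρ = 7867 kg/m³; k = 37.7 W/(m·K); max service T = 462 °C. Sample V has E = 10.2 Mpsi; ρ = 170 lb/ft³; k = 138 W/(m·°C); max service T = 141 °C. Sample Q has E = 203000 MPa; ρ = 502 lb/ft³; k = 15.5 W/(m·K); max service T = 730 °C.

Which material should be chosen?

sample B

Screen on constraints: k ≥ 8.35 W/(m·K); max service T ≥ 158 °C. Survivors: sample B, sample U, sample Q.
In SI units:
  sample B: E = 42.95 GPa, ρ = 1840 kg/m³
  sample U: E = 205.5 GPa, ρ = 7867 kg/m³
  sample Q: E = 203.0 GPa, ρ = 8041 kg/m³
  sample B: M = 1.90×10⁻³
  sample U: M = 0.750×10⁻³
  sample Q: M = 0.731×10⁻³
Sample B has the largest M.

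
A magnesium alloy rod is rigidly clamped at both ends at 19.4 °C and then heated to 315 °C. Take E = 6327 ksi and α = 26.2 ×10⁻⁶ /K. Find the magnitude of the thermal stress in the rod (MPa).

338 MPa

E = 6327 ksi = 43.62 GPa.
ΔT = 295.6 K. Constrained thermal stress σ = E·α·ΔT = 43.62×10³ MPa × 26.2×10⁻⁶ × 295.6 = 338 MPa (compressive).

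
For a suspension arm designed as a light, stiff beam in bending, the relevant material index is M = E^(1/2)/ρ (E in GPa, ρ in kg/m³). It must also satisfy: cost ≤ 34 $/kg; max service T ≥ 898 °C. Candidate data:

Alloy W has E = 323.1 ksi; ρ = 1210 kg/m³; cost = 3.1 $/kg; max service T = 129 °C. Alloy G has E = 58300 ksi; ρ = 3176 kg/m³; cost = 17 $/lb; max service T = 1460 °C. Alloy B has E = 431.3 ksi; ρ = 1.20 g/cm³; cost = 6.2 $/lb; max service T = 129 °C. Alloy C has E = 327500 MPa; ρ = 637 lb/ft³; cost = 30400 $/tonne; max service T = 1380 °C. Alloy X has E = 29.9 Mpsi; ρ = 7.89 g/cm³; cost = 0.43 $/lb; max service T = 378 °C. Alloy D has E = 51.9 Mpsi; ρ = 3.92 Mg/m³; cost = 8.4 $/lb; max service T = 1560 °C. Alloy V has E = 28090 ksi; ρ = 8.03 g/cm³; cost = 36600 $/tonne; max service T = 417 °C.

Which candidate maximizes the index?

Screen on constraints: cost ≤ 34 $/kg; max service T ≥ 898 °C. Survivors: alloy C, alloy D.
After converting to SI:
  alloy C: E = 327.5 GPa, ρ = 10200 kg/m³
  alloy D: E = 357.8 GPa, ρ = 3920 kg/m³
  alloy D: M = 4.83×10⁻³
  alloy C: M = 1.77×10⁻³
Alloy D has the largest M.

alloy D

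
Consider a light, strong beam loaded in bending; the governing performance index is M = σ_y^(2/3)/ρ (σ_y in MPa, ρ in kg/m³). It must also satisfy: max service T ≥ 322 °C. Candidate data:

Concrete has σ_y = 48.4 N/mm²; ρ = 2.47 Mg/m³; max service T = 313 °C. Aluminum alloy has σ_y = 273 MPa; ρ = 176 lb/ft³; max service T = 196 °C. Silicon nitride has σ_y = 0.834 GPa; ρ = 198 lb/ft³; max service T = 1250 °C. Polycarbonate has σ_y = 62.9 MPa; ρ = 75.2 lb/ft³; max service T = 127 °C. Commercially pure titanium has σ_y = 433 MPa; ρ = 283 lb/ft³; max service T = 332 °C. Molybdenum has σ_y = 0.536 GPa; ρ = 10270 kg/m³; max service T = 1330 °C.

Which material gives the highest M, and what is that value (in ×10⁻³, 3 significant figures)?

Screen on constraints: max service T ≥ 322 °C. Survivors: silicon nitride, commercially pure titanium, molybdenum.
After converting to SI:
  silicon nitride: σ_y = 834.0 MPa, ρ = 3172 kg/m³
  commercially pure titanium: σ_y = 433.0 MPa, ρ = 4533 kg/m³
  molybdenum: σ_y = 536.0 MPa, ρ = 10270 kg/m³
  silicon nitride: M = 27.9×10⁻³
  commercially pure titanium: M = 12.6×10⁻³
  molybdenum: M = 6.42×10⁻³
Silicon nitride ranks first.

silicon nitride, M = 27.9×10⁻³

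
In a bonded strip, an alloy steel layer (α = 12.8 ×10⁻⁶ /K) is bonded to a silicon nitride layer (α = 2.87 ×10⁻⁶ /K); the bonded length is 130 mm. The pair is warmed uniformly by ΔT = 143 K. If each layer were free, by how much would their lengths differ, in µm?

185 µm

Δα = |12.8 − 2.87|×10⁻⁶/K = 9.93×10⁻⁶/K.
ΔL_mismatch = Δα·L·ΔT = 9.93×10⁻⁶ × 130.0 mm × 143.0 K = 185 µm.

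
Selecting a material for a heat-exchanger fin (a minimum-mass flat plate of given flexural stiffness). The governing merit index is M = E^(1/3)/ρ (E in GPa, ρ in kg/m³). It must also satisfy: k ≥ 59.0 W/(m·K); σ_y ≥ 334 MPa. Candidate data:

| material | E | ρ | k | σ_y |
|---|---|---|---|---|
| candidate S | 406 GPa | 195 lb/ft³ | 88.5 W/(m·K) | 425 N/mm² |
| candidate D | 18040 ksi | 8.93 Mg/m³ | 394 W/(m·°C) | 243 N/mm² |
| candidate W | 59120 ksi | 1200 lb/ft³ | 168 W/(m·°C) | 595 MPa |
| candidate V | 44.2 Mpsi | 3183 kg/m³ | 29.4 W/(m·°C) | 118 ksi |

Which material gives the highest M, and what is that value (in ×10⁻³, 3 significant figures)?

candidate S, M = 2.37×10⁻³

Screen on constraints: k ≥ 59.0 W/(m·K); σ_y ≥ 334 MPa. Survivors: candidate S, candidate W.
Normalizing units and computing the index:
  candidate S: E = 406.0 GPa, ρ = 3124 kg/m³
  candidate W: E = 407.6 GPa, ρ = 19220 kg/m³
  candidate S: M = 2.37×10⁻³
  candidate W: M = 0.386×10⁻³
Candidate S has the largest M.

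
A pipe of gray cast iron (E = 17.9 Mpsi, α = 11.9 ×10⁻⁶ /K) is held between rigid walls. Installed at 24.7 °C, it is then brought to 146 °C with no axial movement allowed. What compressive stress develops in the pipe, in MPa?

178 MPa

E = 17.9 Mpsi = 123.4 GPa.
ΔT = 121.3 K. Constrained thermal stress σ = E·α·ΔT = 123.4×10³ MPa × 11.9×10⁻⁶ × 121.3 = 178 MPa (compressive).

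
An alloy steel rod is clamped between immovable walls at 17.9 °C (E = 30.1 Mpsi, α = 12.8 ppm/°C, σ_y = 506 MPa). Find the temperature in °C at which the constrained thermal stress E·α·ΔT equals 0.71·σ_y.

153 °C

E = 30.1 Mpsi = 207.5 GPa.
E·α·ΔT = 359.3 MPa ⇒ ΔT = 359.3 / (207.5×10³ × 12.8×10⁻⁶) = 135.2 K.
T = 17.9 + 135.2 = 153.1 °C.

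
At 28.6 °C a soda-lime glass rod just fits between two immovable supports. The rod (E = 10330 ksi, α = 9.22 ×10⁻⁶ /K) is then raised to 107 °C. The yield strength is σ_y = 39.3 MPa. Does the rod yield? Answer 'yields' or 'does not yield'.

E = 10330 ksi = 71.22 GPa.
ΔT = 78.40 K. Constrained thermal stress σ = E·α·ΔT = 71.22×10³ MPa × 9.22×10⁻⁶ × 78.40 = 51.5 MPa (compressive).
Compare to σ_y = 39.3 MPa: σ ≥ σ_y, so it yields.

yields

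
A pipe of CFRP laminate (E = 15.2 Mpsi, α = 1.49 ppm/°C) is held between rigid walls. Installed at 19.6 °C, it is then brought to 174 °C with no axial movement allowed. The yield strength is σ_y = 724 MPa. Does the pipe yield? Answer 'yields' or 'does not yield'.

E = 15.2 Mpsi = 104.8 GPa.
ΔT = 154.4 K. Constrained thermal stress σ = E·α·ΔT = 104.8×10³ MPa × 1.49×10⁻⁶ × 154.4 = 24.1 MPa (compressive).
Compare to σ_y = 724 MPa: σ < σ_y, so it does not yield.

does not yield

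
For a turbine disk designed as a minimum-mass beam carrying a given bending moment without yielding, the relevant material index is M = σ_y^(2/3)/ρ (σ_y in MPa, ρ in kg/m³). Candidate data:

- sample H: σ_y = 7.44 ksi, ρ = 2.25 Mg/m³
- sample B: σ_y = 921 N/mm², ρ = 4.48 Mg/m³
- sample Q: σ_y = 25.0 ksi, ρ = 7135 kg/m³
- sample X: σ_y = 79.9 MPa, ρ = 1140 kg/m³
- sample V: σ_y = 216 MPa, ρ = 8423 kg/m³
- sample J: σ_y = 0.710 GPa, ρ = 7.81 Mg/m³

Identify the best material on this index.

sample B

Normalizing units and computing the index:
  sample H: σ_y = 51.30 MPa, ρ = 2250 kg/m³
  sample B: σ_y = 921.0 MPa, ρ = 4480 kg/m³
  sample Q: σ_y = 172.4 MPa, ρ = 7135 kg/m³
  sample X: σ_y = 79.90 MPa, ρ = 1140 kg/m³
  sample V: σ_y = 216.0 MPa, ρ = 8423 kg/m³
  sample J: σ_y = 710.0 MPa, ρ = 7810 kg/m³
  sample B: M = 21.1×10⁻³
  sample X: M = 16.3×10⁻³
  sample J: M = 10.2×10⁻³
  sample H: M = 6.14×10⁻³
  sample Q: M = 4.34×10⁻³
  sample V: M = 4.27×10⁻³
Sample B ranks first.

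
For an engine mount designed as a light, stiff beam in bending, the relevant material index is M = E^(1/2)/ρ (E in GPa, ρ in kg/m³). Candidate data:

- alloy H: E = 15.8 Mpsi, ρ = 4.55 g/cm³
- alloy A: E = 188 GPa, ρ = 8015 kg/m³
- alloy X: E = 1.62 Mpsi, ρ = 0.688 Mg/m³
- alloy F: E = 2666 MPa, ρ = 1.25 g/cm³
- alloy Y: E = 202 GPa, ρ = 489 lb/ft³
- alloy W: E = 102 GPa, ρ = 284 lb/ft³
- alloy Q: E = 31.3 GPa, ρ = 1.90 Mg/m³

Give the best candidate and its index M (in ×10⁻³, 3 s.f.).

After converting to SI:
  alloy H: E = 108.9 GPa, ρ = 4550 kg/m³
  alloy A: E = 188.0 GPa, ρ = 8015 kg/m³
  alloy X: E = 11.17 GPa, ρ = 688.0 kg/m³
  alloy F: E = 2.666 GPa, ρ = 1250 kg/m³
  alloy Y: E = 202.0 GPa, ρ = 7833 kg/m³
  alloy W: E = 102.0 GPa, ρ = 4549 kg/m³
  alloy Q: E = 31.30 GPa, ρ = 1900 kg/m³
  alloy X: M = 4.86×10⁻³
  alloy Q: M = 2.94×10⁻³
  alloy H: M = 2.29×10⁻³
  alloy W: M = 2.22×10⁻³
  alloy Y: M = 1.81×10⁻³
  alloy A: M = 1.71×10⁻³
  alloy F: M = 1.31×10⁻³
Highest index: alloy X.

alloy X, M = 4.86×10⁻³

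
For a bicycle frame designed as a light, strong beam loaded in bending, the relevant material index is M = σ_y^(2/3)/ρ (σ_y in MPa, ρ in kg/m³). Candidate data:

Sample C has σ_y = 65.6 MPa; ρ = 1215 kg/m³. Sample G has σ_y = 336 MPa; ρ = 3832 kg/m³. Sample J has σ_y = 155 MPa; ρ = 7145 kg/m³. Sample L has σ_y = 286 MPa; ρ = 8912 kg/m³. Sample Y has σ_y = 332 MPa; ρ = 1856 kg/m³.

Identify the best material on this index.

Evaluate M for each candidate:
  sample Y: M = 25.8×10⁻³
  sample C: M = 13.4×10⁻³
  sample G: M = 12.6×10⁻³
  sample L: M = 4.87×10⁻³
  sample J: M = 4.04×10⁻³
Sample Y ranks first.

sample Y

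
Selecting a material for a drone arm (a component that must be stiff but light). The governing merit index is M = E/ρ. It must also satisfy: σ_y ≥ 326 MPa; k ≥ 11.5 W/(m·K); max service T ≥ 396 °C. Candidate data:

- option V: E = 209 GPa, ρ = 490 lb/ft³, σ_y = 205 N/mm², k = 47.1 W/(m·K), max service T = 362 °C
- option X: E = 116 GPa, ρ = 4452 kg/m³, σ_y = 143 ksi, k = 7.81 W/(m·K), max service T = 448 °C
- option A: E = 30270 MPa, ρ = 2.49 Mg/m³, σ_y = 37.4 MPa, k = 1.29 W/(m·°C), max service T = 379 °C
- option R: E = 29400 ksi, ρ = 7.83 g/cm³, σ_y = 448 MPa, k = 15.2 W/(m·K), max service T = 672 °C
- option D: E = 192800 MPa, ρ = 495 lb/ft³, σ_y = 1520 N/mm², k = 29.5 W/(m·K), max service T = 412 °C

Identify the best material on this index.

Screen on constraints: σ_y ≥ 326 MPa; k ≥ 11.5 W/(m·K); max service T ≥ 396 °C. Survivors: option R, option D.
Convert each candidate to consistent units, then evaluate M:
  option R: E = 202.7 GPa, ρ = 7830 kg/m³
  option D: E = 192.8 GPa, ρ = 7929 kg/m³
  option R: M = 25.9 MN·m/kg
  option D: M = 24.3 MN·m/kg
Highest index: option R.

option R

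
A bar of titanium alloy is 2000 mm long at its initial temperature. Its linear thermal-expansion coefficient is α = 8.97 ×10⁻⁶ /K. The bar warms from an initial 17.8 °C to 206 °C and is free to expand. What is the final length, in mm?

ΔT = 206 − 17.8 = 188.2 K.
ΔL = α·L₀·ΔT = 8.97×10⁻⁶ × 2000 mm × 188.2 K = 3.38 mm.
L = L₀ + ΔL = 2000 + 3.38 = 2003.4 mm.

2003.4 mm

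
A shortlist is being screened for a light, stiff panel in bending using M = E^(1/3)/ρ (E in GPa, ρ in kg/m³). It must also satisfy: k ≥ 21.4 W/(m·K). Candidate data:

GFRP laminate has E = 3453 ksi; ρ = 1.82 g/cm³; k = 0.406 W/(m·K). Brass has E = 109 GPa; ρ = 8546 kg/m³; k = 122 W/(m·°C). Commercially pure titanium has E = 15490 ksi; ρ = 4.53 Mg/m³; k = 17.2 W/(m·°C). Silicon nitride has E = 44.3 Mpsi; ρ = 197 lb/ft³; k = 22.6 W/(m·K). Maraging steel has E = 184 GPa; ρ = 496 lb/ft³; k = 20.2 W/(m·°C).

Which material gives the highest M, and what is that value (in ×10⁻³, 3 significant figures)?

Screen on constraints: k ≥ 21.4 W/(m·K). Survivors: brass, silicon nitride.
Putting every candidate on a common basis:
  brass: E = 109.0 GPa, ρ = 8546 kg/m³
  silicon nitride: E = 305.4 GPa, ρ = 3156 kg/m³
  silicon nitride: M = 2.13×10⁻³
  brass: M = 0.559×10⁻³
Silicon nitride ranks first.

silicon nitride, M = 2.13×10⁻³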